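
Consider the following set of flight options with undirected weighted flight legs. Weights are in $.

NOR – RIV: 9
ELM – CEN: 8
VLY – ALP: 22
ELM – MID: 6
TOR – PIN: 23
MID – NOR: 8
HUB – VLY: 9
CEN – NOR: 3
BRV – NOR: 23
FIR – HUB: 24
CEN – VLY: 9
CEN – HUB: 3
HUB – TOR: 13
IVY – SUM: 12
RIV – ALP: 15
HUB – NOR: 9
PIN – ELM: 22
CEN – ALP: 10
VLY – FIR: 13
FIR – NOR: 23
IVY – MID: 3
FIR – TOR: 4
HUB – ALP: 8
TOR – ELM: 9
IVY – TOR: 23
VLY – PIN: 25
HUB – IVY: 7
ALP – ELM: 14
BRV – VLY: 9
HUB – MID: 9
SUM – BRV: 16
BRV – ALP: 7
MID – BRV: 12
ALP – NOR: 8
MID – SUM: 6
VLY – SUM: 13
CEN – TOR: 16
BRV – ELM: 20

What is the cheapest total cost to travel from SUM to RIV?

Settle nodes by increasing distance from SUM:
SUM: 0
MID: 6  (via SUM)
IVY: 9  (via MID)
ELM: 12  (via MID)
VLY: 13  (via SUM)
NOR: 14  (via MID)
HUB: 15  (via MID)
BRV: 16  (via SUM)
CEN: 17  (via NOR)
TOR: 21  (via ELM)
ALP: 22  (via NOR)
RIV: 23  (via NOR)
Shortest route: SUM → MID → NOR → RIV = $23.

$23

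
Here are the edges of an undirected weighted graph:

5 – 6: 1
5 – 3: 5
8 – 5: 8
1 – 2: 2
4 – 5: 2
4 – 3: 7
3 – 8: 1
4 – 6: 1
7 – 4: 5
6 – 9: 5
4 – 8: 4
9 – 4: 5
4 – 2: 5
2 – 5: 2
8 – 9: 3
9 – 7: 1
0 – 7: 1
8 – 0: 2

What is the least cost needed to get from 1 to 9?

Shortest distances from 1:
1: 0
2: 2  (via 1)
5: 4  (via 2)
6: 5  (via 5)
4: 6  (via 5)
3: 9  (via 5)
8: 10  (via 4)
9: 10  (via 6)
Shortest route: 1–2–5–6–9 = 10.

10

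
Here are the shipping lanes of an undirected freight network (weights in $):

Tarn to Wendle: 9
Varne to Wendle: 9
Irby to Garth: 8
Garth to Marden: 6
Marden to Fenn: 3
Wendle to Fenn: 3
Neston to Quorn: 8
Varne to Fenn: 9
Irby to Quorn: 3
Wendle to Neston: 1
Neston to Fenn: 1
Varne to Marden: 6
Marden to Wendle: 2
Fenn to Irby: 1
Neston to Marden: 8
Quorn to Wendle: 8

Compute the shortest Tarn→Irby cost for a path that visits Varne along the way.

$27

Shortest Tarn→Varne: Tarn–Wendle–Marden–Varne = 17
Best Varne to Irby: Varne–Fenn–Irby costing 10
Total via Varne: 17 + 10 = $27.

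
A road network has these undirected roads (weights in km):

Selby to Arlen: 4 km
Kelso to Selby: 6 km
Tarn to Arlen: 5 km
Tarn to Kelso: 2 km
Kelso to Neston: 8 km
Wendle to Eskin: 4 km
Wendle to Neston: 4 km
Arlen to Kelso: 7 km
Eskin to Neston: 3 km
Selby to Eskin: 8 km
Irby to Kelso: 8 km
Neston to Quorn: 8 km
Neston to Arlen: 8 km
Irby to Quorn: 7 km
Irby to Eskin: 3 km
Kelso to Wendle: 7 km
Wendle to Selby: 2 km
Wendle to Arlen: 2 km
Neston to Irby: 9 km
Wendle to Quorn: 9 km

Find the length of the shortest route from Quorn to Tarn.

16 km

Settle nodes by increasing distance from Quorn:
Quorn: 0
Irby: 7  (via Quorn)
Neston: 8  (via Quorn)
Wendle: 9  (via Quorn)
Eskin: 10  (via Irby)
Selby: 11  (via Wendle)
Arlen: 11  (via Wendle)
Kelso: 15  (via Irby)
Tarn: 16  (via Arlen)
Shortest route: Quorn–Wendle–Arlen–Tarn = 16 km.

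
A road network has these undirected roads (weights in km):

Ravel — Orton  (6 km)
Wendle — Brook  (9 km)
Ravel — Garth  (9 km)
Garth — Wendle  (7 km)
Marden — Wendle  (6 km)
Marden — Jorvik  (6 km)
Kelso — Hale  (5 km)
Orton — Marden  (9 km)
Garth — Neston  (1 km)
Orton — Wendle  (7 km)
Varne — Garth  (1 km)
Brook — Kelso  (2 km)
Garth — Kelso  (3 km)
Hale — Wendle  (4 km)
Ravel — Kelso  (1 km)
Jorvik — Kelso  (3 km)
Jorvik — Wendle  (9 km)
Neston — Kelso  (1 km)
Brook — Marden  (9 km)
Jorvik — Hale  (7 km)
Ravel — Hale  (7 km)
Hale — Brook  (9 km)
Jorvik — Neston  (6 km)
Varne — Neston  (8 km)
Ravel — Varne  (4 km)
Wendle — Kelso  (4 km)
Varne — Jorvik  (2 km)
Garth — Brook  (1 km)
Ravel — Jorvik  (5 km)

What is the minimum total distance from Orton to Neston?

8 km

Shortest distances from Orton:
Orton: 0
Ravel: 6  (via Orton)
Wendle: 7  (via Orton)
Kelso: 7  (via Ravel)
Neston: 8  (via Kelso)
Shortest route: Orton–Ravel–Kelso–Neston = 8 km.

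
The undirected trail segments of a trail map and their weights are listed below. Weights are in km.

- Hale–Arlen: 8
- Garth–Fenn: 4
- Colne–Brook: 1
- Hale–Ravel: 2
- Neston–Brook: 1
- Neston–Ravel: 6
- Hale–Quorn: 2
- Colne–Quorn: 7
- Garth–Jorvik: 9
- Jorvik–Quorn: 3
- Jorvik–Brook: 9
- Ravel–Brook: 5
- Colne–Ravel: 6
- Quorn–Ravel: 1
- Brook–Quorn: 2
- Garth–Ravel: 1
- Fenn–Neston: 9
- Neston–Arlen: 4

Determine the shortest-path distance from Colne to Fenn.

Compare a few routes:
Colne → Brook → Ravel → Garth → Fenn: 1+5+1+4 = 11
Colne → Brook → Neston → Fenn: 1+1+9 = 11
Colne → Brook → Quorn → Ravel → Garth → Fenn: 1+2+1+1+4 = 9
The minimum is 9 km via Colne → Brook → Quorn → Ravel → Garth → Fenn.

9 km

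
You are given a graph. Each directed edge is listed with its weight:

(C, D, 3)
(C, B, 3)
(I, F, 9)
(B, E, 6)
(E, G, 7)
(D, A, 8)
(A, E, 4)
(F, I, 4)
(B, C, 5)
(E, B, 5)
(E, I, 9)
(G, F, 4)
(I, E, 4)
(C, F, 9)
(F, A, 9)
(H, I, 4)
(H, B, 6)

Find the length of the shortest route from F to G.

15

Settle nodes by increasing distance from F:
F: 0
I: 4  (via F)
E: 8  (via I)
A: 9  (via F)
B: 13  (via E)
G: 15  (via E)
Shortest route: F–I–E–G = 15.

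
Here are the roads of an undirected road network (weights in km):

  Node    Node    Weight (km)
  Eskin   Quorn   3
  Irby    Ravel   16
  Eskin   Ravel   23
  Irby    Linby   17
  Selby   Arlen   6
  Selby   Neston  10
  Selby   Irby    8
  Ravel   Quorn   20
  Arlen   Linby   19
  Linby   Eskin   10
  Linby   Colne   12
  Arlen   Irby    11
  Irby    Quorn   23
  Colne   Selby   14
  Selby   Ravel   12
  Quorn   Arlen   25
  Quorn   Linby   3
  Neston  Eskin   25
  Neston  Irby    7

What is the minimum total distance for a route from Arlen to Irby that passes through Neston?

Best Arlen to Neston: Arlen → Selby → Neston costing 16
Shortest Neston→Irby: Neston → Irby = 7
Total via Neston: 16 + 7 = 23 km.

23 km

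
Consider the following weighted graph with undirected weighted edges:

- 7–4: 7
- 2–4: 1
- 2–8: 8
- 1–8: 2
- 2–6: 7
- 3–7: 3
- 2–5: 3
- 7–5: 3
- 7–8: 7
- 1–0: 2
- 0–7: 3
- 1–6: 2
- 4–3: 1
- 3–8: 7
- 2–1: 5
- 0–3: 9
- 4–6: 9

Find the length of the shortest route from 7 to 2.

5

Settle nodes by increasing distance from 7:
7: 0
0: 3  (via 7)
3: 3  (via 7)
5: 3  (via 7)
4: 4  (via 3)
1: 5  (via 0)
2: 5  (via 4)
Shortest route: 7–3–4–2 = 5.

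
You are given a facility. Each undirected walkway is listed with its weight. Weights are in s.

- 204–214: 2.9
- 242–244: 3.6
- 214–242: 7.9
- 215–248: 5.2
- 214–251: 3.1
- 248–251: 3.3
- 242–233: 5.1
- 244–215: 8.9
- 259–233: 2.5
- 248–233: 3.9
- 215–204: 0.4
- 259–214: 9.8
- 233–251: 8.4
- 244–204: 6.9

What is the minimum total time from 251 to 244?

12.9 s

Candidate routes:
251 - 214 - 242 - 244: 3.1+7.9+3.6 = 14.6
251 - 214 - 204 - 244: 3.1+2.9+6.9 = 12.9
The minimum is 12.9 s via 251 - 214 - 204 - 244.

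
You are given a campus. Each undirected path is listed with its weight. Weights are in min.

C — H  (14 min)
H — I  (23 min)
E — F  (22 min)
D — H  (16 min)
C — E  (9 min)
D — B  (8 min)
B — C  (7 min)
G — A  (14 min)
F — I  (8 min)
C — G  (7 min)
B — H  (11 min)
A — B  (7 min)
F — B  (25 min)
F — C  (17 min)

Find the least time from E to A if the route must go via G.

30 min

Best E to G: E–C–G costing 16
Shortest G→A: G–A = 14
Total via G: 16 + 14 = 30 min.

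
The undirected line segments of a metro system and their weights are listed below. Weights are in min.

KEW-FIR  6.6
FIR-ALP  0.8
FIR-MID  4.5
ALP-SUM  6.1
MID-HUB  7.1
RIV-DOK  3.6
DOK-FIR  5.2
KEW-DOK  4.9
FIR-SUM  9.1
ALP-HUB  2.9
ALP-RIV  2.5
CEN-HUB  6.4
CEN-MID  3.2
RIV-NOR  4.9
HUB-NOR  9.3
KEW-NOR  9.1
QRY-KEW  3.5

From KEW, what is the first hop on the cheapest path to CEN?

FIR

Enumerating some paths:
KEW - FIR - MID - CEN: 6.6+4.5+3.2 = 14.3
KEW - FIR - ALP - HUB - CEN: 6.6+0.8+2.9+6.4 = 16.7
KEW - DOK - FIR - MID - CEN: 4.9+5.2+4.5+3.2 = 17.8
Cheapest is KEW - FIR - MID - CEN at 14.3 min.
So from KEW the first move is to FIR.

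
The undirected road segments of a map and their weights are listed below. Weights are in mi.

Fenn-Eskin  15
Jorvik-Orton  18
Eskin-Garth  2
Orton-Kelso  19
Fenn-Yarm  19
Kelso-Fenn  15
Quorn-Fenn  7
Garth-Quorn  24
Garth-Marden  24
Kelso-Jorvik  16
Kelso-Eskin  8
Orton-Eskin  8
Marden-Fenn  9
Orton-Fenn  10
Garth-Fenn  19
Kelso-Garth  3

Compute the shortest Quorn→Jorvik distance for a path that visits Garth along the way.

43 mi

Shortest Quorn→Garth: Quorn–Garth = 24
Best Garth to Jorvik: Garth–Kelso–Jorvik costing 19
Total via Garth: 24 + 19 = 43 mi.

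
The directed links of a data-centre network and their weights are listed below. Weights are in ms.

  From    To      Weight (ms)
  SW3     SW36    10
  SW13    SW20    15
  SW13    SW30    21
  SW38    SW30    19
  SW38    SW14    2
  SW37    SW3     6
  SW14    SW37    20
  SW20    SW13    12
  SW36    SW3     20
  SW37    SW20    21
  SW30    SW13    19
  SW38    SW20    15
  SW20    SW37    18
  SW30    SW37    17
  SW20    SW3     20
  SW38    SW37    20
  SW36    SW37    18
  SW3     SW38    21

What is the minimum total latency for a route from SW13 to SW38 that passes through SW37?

60 ms

Best SW13 to SW37: SW13–SW20–SW37 costing 33
Best SW37 to SW38: SW37–SW3–SW38 costing 27
Total via SW37: 33 + 27 = 60 ms.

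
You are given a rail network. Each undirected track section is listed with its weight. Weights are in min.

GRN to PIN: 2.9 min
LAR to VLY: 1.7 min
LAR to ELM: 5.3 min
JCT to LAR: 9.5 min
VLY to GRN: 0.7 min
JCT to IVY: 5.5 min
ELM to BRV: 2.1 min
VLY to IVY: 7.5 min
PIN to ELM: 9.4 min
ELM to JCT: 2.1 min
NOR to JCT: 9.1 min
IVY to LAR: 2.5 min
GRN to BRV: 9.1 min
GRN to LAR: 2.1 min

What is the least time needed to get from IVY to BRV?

Enumerating some paths:
IVY → LAR → ELM → BRV: 2.5+5.3+2.1 = 9.9
IVY → JCT → ELM → BRV: 5.5+2.1+2.1 = 9.7
The minimum is 9.7 min via IVY → JCT → ELM → BRV.

9.7 min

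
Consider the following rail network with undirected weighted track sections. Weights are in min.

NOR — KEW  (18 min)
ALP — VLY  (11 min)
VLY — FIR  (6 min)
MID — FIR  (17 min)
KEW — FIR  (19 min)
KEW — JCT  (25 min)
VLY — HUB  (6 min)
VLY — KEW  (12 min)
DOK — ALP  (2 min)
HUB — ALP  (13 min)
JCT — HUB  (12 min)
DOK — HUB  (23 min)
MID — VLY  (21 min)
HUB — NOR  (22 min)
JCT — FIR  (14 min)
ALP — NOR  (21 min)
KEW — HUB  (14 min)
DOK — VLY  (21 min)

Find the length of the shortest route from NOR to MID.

Enumerating some paths:
NOR - HUB - VLY - FIR - MID: 22+6+6+17 = 51
NOR - KEW - VLY - MID: 18+12+21 = 51
NOR - HUB - VLY - MID: 22+6+21 = 49
The minimum is 49 min via NOR - HUB - VLY - MID.

49 min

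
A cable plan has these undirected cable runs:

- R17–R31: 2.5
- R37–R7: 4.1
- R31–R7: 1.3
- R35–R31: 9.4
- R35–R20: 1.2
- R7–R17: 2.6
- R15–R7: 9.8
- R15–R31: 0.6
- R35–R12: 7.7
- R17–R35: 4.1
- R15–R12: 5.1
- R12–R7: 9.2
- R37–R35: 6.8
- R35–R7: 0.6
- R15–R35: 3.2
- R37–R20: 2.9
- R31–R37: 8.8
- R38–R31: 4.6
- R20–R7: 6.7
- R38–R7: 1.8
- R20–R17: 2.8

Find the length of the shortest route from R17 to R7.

Settle nodes by increasing distance from R17:
R17: 0
R31: 2.5  (via R17)
R7: 2.6  (via R17)
Shortest route: R17–R7 = 2.6.

2.6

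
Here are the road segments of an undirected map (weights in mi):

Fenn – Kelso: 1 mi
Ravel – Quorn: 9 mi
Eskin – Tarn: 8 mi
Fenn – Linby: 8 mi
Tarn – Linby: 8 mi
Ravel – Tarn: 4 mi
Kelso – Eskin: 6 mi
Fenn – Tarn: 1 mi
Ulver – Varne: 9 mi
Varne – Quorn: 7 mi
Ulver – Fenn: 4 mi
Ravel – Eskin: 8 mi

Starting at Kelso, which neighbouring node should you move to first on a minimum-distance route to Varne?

Enumerating some paths:
Kelso - Fenn - Ulver - Varne: 1+4+9 = 14
Kelso - Fenn - Tarn - Ravel - Quorn - Varne: 1+1+4+9+7 = 22
Cheapest is Kelso - Fenn - Ulver - Varne at 14 mi.
So from Kelso the first move is to Fenn.

Fenn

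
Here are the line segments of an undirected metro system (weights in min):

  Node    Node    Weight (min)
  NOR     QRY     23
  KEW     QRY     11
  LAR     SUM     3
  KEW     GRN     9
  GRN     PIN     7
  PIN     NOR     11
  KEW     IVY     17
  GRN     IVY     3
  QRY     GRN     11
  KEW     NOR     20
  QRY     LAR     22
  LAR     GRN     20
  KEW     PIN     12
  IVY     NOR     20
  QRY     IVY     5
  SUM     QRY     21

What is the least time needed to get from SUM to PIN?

Candidate routes:
SUM–LAR–QRY–IVY–GRN–PIN: 3+22+5+3+7 = 40
SUM–LAR–GRN–PIN: 3+20+7 = 30
SUM–QRY–GRN–PIN: 21+11+7 = 39
SUM–QRY–IVY–GRN–PIN: 21+5+3+7 = 36
The minimum is 30 min via SUM–LAR–GRN–PIN.

30 min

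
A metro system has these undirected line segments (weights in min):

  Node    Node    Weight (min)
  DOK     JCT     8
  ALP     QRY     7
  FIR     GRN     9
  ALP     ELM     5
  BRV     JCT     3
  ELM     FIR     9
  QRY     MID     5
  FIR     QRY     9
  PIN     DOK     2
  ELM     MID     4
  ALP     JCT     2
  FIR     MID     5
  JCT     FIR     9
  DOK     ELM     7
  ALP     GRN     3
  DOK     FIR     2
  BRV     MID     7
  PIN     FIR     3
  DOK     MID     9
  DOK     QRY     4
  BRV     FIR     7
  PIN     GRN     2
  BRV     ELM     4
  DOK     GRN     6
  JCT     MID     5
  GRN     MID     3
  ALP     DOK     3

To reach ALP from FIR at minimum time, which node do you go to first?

Compare a few routes:
FIR - PIN - DOK - ALP: 3+2+3 = 8
FIR - PIN - GRN - ALP: 3+2+3 = 8
FIR - DOK - ALP: 2+3 = 5
The minimum is 5 min via FIR - DOK - ALP.
So from FIR the first move is to DOK.

DOK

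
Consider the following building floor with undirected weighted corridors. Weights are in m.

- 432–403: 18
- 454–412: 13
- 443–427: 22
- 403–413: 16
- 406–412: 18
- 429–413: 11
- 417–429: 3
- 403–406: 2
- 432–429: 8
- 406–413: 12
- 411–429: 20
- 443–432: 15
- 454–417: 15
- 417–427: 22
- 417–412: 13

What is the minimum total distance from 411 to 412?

Settle nodes by increasing distance from 411:
411: 0
429: 20  (via 411)
417: 23  (via 429)
432: 28  (via 429)
413: 31  (via 429)
412: 36  (via 417)
Shortest route: 411–429–417–412 = 36 m.

36 m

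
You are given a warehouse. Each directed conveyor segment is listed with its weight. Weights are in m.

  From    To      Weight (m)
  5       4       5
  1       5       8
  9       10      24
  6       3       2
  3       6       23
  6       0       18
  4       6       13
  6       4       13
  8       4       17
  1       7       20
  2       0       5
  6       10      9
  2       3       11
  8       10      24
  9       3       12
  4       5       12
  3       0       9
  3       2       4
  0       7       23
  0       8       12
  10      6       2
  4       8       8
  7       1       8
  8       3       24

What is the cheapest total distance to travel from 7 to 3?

Shortest distances from 7:
7: 0
1: 8  (via 7)
5: 16  (via 1)
4: 21  (via 5)
8: 29  (via 4)
6: 34  (via 4)
3: 36  (via 6)
Shortest route: 7–1–5–4–6–3 = 36 m.

36 m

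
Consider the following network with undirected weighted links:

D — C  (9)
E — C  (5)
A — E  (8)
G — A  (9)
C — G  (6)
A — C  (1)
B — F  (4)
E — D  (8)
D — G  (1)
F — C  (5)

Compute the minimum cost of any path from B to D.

16

Enumerating some paths:
B–F–C–G–D: 4+5+6+1 = 16
B–F–C–D: 4+5+9 = 18
Cheapest is B–F–C–G–D at 16.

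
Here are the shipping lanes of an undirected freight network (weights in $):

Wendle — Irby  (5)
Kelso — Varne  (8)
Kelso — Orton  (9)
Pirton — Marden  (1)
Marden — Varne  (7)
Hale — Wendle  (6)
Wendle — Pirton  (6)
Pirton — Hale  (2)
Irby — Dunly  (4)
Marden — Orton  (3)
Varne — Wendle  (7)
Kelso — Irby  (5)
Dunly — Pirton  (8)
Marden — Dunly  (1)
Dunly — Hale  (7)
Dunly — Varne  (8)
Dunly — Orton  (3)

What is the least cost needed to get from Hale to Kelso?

Running Dijkstra from Hale:
Hale: 0
Pirton: 2  (via Hale)
Marden: 3  (via Pirton)
Dunly: 4  (via Marden)
Wendle: 6  (via Hale)
Orton: 6  (via Marden)
Irby: 8  (via Dunly)
Varne: 10  (via Marden)
Kelso: 13  (via Irby)
Shortest route: Hale → Pirton → Marden → Dunly → Irby → Kelso = $13.

$13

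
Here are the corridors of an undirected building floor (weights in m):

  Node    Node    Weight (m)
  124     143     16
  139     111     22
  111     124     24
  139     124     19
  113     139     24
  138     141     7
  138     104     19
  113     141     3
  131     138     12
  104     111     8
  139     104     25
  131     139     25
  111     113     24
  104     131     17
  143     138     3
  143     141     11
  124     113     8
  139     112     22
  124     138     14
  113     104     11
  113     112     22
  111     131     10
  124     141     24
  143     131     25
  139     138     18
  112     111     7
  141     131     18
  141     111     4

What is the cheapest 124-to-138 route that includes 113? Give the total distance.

Best 124 to 113: 124–113 costing 8
Shortest 113→138: 113–141–138 = 10
Total via 113: 8 + 10 = 18 m.

18 m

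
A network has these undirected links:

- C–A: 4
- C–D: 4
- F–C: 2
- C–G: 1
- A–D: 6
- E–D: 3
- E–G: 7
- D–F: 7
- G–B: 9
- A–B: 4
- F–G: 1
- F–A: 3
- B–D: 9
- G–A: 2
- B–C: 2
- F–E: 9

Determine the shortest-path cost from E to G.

Settle nodes by increasing distance from E:
E: 0
D: 3  (via E)
C: 7  (via D)
G: 7  (via E)
Shortest route: E → G = 7.

7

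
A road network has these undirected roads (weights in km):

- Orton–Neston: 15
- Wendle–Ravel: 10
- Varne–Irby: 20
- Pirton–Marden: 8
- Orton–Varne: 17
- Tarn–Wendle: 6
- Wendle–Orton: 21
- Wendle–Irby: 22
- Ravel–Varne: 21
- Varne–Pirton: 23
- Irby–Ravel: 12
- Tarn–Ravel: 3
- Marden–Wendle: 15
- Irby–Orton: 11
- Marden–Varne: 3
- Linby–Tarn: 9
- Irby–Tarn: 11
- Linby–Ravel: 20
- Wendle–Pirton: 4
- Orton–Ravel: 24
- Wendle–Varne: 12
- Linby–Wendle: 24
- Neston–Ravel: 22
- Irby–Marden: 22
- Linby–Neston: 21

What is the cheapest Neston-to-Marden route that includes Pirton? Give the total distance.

Shortest Neston→Pirton: Neston → Ravel → Tarn → Wendle → Pirton = 35
Shortest Pirton→Marden: Pirton → Marden = 8
Total via Pirton: 35 + 8 = 43 km.

43 km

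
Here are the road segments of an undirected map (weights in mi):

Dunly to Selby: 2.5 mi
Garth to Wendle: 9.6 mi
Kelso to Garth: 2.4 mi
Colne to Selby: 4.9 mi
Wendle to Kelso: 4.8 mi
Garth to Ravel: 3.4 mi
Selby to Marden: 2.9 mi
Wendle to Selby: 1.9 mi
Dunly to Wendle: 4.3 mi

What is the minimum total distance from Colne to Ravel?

Shortest distances from Colne:
Colne: 0
Selby: 4.9  (via Colne)
Wendle: 6.8  (via Selby)
Dunly: 7.4  (via Selby)
Marden: 7.8  (via Selby)
Kelso: 11.6  (via Wendle)
Garth: 14  (via Kelso)
Ravel: 17.4  (via Garth)
Shortest route: Colne–Selby–Wendle–Kelso–Garth–Ravel = 17.4 mi.

17.4 mi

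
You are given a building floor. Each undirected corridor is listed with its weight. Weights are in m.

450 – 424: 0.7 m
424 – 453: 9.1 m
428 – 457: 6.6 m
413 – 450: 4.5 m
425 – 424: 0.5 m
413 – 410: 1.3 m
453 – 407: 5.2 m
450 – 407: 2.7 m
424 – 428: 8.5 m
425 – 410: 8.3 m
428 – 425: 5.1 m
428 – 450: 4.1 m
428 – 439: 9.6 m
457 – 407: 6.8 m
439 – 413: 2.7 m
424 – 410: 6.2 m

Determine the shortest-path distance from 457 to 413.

14 m

Candidate routes:
457 - 407 - 450 - 413: 6.8+2.7+4.5 = 14
457 - 428 - 450 - 413: 6.6+4.1+4.5 = 15.2
The minimum is 14 m via 457 - 407 - 450 - 413.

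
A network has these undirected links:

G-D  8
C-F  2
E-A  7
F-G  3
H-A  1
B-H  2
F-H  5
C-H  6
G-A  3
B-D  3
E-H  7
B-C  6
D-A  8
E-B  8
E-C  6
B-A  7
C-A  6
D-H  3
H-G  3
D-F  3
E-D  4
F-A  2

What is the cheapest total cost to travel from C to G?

5

Settle nodes by increasing distance from C:
C: 0
F: 2  (via C)
A: 4  (via F)
D: 5  (via F)
G: 5  (via F)
Shortest route: C–F–G = 5.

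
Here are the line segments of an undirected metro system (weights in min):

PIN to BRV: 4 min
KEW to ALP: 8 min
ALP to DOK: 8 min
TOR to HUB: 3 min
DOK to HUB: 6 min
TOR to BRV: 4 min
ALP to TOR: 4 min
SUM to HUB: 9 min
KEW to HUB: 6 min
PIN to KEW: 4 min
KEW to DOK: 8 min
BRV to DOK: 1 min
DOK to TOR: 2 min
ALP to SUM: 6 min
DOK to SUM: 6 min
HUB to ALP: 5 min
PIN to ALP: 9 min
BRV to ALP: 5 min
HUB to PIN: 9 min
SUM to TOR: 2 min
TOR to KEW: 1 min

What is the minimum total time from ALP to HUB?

Settle nodes by increasing distance from ALP:
ALP: 0
TOR: 4  (via ALP)
HUB: 5  (via ALP)
Shortest route: ALP–HUB = 5 min.

5 min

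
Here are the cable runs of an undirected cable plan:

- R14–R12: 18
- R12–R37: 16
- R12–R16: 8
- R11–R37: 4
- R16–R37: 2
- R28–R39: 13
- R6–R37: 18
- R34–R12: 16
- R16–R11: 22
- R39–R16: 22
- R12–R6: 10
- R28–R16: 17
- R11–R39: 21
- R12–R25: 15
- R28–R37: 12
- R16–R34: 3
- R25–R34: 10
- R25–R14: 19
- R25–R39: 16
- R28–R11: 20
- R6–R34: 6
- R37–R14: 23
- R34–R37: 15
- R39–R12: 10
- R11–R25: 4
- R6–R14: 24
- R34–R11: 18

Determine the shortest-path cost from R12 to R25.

Candidate routes:
R12–R25: 15 = 15
R12–R16–R34–R25: 8+3+10 = 21
R12–R16–R37–R11–R25: 8+2+4+4 = 18
Cheapest is R12–R25 at 15.

15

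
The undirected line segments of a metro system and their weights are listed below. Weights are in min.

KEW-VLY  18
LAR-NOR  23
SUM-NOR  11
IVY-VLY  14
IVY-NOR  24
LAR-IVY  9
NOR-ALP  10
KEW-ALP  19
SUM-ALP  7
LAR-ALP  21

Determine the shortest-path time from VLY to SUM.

Candidate routes:
VLY - IVY - NOR - SUM: 14+24+11 = 49
VLY - KEW - ALP - SUM: 18+19+7 = 44
The minimum is 44 min via VLY - KEW - ALP - SUM.

44 min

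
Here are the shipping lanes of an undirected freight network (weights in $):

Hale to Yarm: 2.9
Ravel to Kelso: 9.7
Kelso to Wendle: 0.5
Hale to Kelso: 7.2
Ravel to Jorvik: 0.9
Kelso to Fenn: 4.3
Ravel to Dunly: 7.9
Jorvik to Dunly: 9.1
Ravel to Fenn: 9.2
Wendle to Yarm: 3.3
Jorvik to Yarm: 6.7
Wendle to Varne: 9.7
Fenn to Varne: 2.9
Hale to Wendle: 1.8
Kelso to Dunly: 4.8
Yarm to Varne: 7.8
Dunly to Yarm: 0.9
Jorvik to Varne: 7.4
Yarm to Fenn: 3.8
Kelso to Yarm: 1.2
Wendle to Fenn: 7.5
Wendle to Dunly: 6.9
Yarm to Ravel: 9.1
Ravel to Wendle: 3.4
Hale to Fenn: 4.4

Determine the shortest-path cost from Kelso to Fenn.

Compare a few routes:
Kelso - Yarm - Fenn: 1.2+3.8 = 5
Kelso - Fenn: 4.3 = 4.3
Cheapest is Kelso - Fenn at $4.3.

$4.3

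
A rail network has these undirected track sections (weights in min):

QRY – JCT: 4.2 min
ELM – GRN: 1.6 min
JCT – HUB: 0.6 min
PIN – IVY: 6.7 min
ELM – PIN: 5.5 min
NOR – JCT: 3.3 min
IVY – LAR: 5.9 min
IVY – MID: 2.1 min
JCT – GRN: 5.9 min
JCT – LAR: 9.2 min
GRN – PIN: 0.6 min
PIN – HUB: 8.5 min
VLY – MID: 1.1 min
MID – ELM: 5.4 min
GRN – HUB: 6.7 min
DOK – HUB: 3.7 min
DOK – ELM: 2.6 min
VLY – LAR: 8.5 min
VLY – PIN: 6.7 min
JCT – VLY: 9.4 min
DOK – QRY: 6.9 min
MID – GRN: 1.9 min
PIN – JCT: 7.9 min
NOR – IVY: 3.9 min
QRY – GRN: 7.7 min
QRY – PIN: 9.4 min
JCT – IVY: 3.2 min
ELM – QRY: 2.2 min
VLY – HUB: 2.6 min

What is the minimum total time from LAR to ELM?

Shortest distances from LAR:
LAR: 0
IVY: 5.9  (via LAR)
MID: 8  (via IVY)
VLY: 8.5  (via LAR)
JCT: 9.1  (via IVY)
HUB: 9.7  (via JCT)
NOR: 9.8  (via IVY)
GRN: 9.9  (via MID)
PIN: 10.5  (via GRN)
ELM: 11.5  (via GRN)
Shortest route: LAR → IVY → MID → GRN → ELM = 11.5 min.

11.5 min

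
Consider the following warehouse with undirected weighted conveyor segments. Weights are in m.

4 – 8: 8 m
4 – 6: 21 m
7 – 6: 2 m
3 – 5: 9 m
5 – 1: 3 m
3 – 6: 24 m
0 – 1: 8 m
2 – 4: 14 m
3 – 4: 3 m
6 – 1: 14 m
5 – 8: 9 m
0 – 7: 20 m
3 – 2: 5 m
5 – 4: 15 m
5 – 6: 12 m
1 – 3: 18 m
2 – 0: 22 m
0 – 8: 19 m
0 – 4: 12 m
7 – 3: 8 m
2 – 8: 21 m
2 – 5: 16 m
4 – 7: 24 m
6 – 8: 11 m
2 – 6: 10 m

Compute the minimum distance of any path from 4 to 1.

Shortest distances from 4:
4: 0
3: 3  (via 4)
2: 8  (via 3)
8: 8  (via 4)
7: 11  (via 3)
0: 12  (via 4)
5: 12  (via 3)
6: 13  (via 7)
1: 15  (via 5)
Shortest route: 4–3–5–1 = 15 m.

15 m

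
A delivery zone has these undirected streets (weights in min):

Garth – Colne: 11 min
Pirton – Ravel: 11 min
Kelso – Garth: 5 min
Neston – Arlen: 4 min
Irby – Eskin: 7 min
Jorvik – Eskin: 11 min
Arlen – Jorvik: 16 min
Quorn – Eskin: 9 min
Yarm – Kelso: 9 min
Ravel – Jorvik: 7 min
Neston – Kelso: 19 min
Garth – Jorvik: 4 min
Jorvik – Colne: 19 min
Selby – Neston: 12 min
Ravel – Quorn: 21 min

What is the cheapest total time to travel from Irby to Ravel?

25 min

Candidate routes:
Irby - Eskin - Jorvik - Ravel: 7+11+7 = 25
Irby - Eskin - Quorn - Ravel: 7+9+21 = 37
The minimum is 25 min via Irby - Eskin - Jorvik - Ravel.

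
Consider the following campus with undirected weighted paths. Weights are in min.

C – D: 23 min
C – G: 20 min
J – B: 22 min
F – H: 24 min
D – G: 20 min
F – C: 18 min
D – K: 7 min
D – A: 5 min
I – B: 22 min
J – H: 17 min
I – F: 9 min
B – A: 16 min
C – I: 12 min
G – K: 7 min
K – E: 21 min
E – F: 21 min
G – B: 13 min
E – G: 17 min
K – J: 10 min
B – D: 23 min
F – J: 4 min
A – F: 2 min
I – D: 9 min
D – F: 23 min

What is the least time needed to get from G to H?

34 min

Enumerating some paths:
G–K–J–H: 7+10+17 = 34
G–K–J–F–H: 7+10+4+24 = 45
G–K–D–A–F–J–H: 7+7+5+2+4+17 = 42
Cheapest is G–K–J–H at 34 min.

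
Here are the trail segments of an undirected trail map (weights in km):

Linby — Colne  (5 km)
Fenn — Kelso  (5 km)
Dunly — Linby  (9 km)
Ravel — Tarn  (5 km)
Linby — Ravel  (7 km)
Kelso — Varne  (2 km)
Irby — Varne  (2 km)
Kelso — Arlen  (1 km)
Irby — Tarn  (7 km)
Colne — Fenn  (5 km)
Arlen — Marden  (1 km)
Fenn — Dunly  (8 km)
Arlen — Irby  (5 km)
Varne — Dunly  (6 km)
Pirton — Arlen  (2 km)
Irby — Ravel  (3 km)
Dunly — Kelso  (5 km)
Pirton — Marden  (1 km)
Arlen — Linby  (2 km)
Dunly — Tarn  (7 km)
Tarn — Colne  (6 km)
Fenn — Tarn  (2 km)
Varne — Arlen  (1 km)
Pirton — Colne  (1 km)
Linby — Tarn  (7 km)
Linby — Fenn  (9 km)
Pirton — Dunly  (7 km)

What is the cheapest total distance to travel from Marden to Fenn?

7 km

Shortest distances from Marden:
Marden: 0
Arlen: 1  (via Marden)
Pirton: 1  (via Marden)
Kelso: 2  (via Arlen)
Colne: 2  (via Pirton)
Varne: 2  (via Arlen)
Linby: 3  (via Arlen)
Irby: 4  (via Varne)
Ravel: 7  (via Irby)
Dunly: 7  (via Kelso)
Fenn: 7  (via Kelso)
Shortest route: Marden–Arlen–Kelso–Fenn = 7 km.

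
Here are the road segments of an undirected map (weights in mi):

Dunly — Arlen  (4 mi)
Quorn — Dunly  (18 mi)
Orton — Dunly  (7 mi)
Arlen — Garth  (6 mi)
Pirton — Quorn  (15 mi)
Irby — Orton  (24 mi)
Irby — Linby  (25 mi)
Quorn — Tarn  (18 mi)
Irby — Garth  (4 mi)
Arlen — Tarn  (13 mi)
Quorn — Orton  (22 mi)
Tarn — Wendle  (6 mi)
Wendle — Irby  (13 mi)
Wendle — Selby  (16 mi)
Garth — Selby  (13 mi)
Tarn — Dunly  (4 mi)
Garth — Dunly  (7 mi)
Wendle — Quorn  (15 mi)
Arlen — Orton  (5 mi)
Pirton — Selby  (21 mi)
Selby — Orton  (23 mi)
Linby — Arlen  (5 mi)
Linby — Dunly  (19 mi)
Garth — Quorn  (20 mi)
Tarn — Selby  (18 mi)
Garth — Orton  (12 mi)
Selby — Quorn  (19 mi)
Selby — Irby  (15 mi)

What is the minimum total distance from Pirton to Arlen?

Enumerating some paths:
Pirton - Selby - Garth - Arlen: 21+13+6 = 40
Pirton - Quorn - Dunly - Arlen: 15+18+4 = 37
Cheapest is Pirton - Quorn - Dunly - Arlen at 37 mi.

37 mi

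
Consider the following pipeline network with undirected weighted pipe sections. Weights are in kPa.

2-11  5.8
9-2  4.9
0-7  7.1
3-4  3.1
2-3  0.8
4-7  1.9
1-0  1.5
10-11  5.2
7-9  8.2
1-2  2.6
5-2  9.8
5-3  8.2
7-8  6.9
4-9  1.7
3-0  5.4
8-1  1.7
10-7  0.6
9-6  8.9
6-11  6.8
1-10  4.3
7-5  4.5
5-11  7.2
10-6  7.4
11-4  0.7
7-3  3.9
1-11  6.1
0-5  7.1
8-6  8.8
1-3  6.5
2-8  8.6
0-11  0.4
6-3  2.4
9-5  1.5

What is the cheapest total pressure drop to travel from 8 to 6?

Compare a few routes:
8 → 1 → 0 → 11 → 6: 1.7+1.5+0.4+6.8 = 10.4
8 → 1 → 0 → 11 → 4 → 3 → 6: 1.7+1.5+0.4+0.7+3.1+2.4 = 9.8
8 → 1 → 2 → 3 → 6: 1.7+2.6+0.8+2.4 = 7.5
8 → 6: 8.8 = 8.8
The minimum is 7.5 kPa via 8 → 1 → 2 → 3 → 6.

7.5 kPa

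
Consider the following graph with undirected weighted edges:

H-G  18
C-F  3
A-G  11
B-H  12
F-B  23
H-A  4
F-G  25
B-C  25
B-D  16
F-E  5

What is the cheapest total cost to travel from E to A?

Shortest distances from E:
E: 0
F: 5  (via E)
C: 8  (via F)
B: 28  (via F)
G: 30  (via F)
H: 40  (via B)
A: 41  (via G)
Shortest route: E → F → G → A = 41.

41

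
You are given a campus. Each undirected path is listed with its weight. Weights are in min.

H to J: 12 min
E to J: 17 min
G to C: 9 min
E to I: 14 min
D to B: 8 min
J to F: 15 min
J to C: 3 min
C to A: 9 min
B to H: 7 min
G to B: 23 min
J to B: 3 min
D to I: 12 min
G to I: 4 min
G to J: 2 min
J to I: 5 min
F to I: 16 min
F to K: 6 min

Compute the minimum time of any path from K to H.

31 min

Candidate routes:
K - F - I - J - B - H: 6+16+5+3+7 = 37
K - F - J - B - H: 6+15+3+7 = 31
K - F - J - H: 6+15+12 = 33
The minimum is 31 min via K - F - J - B - H.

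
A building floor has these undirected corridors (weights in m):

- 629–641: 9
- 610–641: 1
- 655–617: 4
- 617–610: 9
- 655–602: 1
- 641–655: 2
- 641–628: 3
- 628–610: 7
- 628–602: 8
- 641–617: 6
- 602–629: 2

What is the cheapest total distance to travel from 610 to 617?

Shortest distances from 610:
610: 0
641: 1  (via 610)
655: 3  (via 641)
602: 4  (via 655)
628: 4  (via 641)
629: 6  (via 602)
617: 7  (via 641)
Shortest route: 610–641–617 = 7 m.

7 m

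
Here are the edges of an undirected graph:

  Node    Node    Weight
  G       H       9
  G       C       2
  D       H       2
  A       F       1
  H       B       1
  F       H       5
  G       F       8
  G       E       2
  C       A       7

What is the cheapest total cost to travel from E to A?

Candidate routes:
E–G–C–A: 2+2+7 = 11
E–G–H–F–A: 2+9+5+1 = 17
The minimum is 11 via E–G–C–A.

11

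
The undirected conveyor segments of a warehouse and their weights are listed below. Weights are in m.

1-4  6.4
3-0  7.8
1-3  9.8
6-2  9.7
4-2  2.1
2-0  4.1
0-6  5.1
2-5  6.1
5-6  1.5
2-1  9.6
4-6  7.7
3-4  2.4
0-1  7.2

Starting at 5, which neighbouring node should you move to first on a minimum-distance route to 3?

2

Compare a few routes:
5–2–4–3: 6.1+2.1+2.4 = 10.6
5–6–0–3: 1.5+5.1+7.8 = 14.4
5–6–4–3: 1.5+7.7+2.4 = 11.6
5–6–0–2–4–3: 1.5+5.1+4.1+2.1+2.4 = 15.2
The minimum is 10.6 m via 5–2–4–3.
So from 5 the first move is to 2.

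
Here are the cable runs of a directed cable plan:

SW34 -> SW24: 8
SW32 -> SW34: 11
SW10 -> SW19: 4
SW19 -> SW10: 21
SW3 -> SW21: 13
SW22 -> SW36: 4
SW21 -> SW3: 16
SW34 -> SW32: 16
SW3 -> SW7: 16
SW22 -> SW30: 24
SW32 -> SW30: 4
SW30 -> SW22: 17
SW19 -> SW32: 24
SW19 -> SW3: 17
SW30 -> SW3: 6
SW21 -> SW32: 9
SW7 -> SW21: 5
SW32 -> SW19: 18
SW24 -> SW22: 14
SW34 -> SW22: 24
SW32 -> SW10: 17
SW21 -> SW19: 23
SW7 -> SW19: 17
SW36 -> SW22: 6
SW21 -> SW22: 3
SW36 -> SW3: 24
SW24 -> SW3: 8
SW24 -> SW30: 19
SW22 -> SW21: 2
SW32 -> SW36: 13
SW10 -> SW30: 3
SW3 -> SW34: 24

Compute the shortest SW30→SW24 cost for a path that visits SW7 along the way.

Shortest SW30→SW7: SW30 → SW3 → SW7 = 22
Best SW7 to SW24: SW7 → SW21 → SW32 → SW34 → SW24 costing 33
Total via SW7: 22 + 33 = 55.

55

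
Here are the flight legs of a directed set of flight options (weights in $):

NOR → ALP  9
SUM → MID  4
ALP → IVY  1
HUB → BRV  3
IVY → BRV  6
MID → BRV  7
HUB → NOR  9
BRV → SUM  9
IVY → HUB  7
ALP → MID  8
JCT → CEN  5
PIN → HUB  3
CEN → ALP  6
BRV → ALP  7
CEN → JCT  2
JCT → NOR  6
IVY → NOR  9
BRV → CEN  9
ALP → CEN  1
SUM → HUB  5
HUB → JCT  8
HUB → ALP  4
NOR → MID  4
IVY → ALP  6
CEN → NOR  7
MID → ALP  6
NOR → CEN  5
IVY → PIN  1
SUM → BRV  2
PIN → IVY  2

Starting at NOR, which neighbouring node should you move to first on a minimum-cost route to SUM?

Candidate routes:
NOR - ALP - IVY - BRV - SUM: 9+1+6+9 = 25
NOR - MID - BRV - SUM: 4+7+9 = 20
NOR - MID - ALP - IVY - BRV - SUM: 4+6+1+6+9 = 26
The minimum is $20 via NOR - MID - BRV - SUM.
So from NOR the first move is to MID.

MID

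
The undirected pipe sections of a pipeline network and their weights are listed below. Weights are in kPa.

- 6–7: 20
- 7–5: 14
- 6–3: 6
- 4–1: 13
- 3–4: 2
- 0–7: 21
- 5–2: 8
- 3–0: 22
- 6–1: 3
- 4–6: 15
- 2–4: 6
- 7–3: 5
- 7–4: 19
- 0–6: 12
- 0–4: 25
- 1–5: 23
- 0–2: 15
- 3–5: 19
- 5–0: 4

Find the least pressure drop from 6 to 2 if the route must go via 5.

24 kPa

Best 6 to 5: 6–0–5 costing 16
Shortest 5→2: 5–2 = 8
Total via 5: 16 + 8 = 24 kPa.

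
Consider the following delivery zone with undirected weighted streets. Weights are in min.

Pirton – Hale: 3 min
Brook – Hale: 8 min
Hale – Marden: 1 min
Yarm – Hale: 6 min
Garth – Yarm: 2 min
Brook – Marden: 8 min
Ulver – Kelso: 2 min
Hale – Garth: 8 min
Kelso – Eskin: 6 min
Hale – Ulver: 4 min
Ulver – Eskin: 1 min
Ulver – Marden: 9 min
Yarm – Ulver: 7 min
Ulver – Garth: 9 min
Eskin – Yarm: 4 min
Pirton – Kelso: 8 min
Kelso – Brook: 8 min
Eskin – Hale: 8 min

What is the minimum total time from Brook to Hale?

8 min

Shortest distances from Brook:
Brook: 0
Marden: 8  (via Brook)
Hale: 8  (via Brook)
Shortest route: Brook → Hale = 8 min.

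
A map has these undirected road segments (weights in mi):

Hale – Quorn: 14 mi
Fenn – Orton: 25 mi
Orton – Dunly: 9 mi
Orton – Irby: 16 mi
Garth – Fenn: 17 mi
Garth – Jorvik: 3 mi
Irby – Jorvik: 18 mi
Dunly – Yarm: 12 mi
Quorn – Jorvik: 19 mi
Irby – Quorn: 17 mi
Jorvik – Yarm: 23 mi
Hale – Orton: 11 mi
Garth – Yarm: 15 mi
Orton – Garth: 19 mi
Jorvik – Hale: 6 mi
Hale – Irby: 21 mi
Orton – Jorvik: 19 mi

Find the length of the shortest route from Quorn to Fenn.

39 mi

Shortest distances from Quorn:
Quorn: 0
Hale: 14  (via Quorn)
Irby: 17  (via Quorn)
Jorvik: 19  (via Quorn)
Garth: 22  (via Jorvik)
Orton: 25  (via Hale)
Dunly: 34  (via Orton)
Yarm: 37  (via Garth)
Fenn: 39  (via Garth)
Shortest route: Quorn–Jorvik–Garth–Fenn = 39 mi.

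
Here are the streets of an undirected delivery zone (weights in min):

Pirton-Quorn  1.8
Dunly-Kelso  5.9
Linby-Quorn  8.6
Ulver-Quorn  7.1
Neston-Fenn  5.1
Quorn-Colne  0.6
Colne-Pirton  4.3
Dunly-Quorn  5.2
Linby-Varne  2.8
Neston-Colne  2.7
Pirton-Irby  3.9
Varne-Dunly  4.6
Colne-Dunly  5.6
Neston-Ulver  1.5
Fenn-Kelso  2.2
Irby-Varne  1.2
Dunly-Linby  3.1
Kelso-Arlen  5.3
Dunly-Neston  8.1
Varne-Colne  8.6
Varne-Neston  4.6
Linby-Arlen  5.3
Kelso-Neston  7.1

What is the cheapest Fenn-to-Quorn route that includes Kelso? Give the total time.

12.6 min

Best Fenn to Kelso: Fenn → Kelso costing 2.2
Shortest Kelso→Quorn: Kelso → Neston → Colne → Quorn = 10.4
Total via Kelso: 2.2 + 10.4 = 12.6 min.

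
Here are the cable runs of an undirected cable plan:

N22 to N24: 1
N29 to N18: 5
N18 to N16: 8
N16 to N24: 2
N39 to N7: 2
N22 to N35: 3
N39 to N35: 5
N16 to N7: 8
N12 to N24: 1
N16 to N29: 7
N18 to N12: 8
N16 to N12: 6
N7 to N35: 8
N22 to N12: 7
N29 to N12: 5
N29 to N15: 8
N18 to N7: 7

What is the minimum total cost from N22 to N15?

15

Candidate routes:
N22–N24–N12–N29–N15: 1+1+5+8 = 15
N22–N24–N16–N12–N29–N15: 1+2+6+5+8 = 22
N22–N12–N29–N15: 7+5+8 = 20
N22–N24–N16–N29–N15: 1+2+7+8 = 18
The minimum is 15 via N22–N24–N12–N29–N15.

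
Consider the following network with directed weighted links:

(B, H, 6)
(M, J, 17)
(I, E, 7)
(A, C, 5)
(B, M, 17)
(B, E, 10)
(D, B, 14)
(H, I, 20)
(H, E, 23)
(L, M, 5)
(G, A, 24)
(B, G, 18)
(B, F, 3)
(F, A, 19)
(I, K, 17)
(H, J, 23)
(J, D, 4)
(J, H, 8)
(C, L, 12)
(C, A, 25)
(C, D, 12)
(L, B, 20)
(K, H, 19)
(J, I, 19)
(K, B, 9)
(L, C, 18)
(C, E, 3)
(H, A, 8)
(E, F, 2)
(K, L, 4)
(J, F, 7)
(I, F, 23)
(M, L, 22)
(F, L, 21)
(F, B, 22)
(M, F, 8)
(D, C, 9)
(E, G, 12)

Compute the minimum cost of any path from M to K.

Settle nodes by increasing distance from M:
M: 0
F: 8  (via M)
J: 17  (via M)
D: 21  (via J)
L: 22  (via M)
H: 25  (via J)
A: 27  (via F)
B: 30  (via F)
C: 30  (via D)
E: 33  (via C)
I: 36  (via J)
G: 45  (via E)
K: 53  (via I)
Shortest route: M → J → I → K = 53.

53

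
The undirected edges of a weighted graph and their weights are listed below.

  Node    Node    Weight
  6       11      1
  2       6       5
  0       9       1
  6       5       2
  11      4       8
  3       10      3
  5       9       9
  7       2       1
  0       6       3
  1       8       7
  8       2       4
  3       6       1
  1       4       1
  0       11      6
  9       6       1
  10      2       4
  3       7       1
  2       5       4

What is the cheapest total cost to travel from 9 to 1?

Running Dijkstra from 9:
9: 0
0: 1  (via 9)
6: 1  (via 9)
3: 2  (via 6)
11: 2  (via 6)
5: 3  (via 6)
7: 3  (via 3)
2: 4  (via 7)
10: 5  (via 3)
8: 8  (via 2)
4: 10  (via 11)
1: 11  (via 4)
Shortest route: 9 → 6 → 11 → 4 → 1 = 11.

11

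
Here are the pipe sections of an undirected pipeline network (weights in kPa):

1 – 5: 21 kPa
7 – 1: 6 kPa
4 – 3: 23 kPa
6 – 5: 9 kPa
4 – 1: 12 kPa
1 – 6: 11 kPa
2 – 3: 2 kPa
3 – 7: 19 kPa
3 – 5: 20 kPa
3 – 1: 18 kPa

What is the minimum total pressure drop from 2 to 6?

Running Dijkstra from 2:
2: 0
3: 2  (via 2)
1: 20  (via 3)
7: 21  (via 3)
5: 22  (via 3)
4: 25  (via 3)
6: 31  (via 1)
Shortest route: 2–3–1–6 = 31 kPa.

31 kPa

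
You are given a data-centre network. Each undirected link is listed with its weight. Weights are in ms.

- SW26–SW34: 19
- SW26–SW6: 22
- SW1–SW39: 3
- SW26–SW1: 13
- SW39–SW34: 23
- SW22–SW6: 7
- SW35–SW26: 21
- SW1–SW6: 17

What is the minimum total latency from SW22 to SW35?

Compare a few routes:
SW22–SW6–SW26–SW35: 7+22+21 = 50
SW22–SW6–SW1–SW26–SW35: 7+17+13+21 = 58
SW22–SW6–SW1–SW39–SW34–SW26–SW35: 7+17+3+23+19+21 = 90
The minimum is 50 ms via SW22–SW6–SW26–SW35.

50 ms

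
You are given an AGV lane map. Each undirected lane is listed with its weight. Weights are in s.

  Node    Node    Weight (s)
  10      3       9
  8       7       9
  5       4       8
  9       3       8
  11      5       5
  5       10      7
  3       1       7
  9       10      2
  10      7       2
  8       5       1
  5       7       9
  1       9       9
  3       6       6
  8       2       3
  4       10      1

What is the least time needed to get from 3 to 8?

Candidate routes:
3 → 10 → 7 → 8: 9+2+9 = 20
3 → 10 → 4 → 5 → 8: 9+1+8+1 = 19
3 → 10 → 5 → 8: 9+7+1 = 17
3 → 9 → 10 → 5 → 8: 8+2+7+1 = 18
The minimum is 17 s via 3 → 10 → 5 → 8.

17 s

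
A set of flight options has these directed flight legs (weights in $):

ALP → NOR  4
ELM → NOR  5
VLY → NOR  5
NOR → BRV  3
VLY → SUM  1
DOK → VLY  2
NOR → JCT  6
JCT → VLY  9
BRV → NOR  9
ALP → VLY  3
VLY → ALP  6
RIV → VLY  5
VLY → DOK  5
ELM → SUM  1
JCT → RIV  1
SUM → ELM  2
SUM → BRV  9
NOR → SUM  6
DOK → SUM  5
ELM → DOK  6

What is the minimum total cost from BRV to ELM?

Shortest distances from BRV:
BRV: 0
NOR: 9  (via BRV)
SUM: 15  (via NOR)
JCT: 15  (via NOR)
RIV: 16  (via JCT)
ELM: 17  (via SUM)
Shortest route: BRV–NOR–SUM–ELM = $17.

$17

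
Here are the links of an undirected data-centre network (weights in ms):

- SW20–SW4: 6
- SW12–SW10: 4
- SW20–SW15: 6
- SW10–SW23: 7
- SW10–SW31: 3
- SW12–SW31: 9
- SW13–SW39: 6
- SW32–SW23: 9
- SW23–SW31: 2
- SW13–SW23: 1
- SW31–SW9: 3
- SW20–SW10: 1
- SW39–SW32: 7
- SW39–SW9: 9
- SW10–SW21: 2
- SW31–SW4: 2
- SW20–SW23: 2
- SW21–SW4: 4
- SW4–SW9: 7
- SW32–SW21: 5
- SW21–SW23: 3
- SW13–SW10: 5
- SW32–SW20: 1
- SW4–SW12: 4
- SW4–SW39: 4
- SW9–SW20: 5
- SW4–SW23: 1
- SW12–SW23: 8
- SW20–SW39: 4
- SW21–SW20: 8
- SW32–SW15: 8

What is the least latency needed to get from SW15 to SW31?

Candidate routes:
SW15 - SW32 - SW20 - SW10 - SW31: 8+1+1+3 = 13
SW15 - SW20 - SW10 - SW31: 6+1+3 = 10
SW15 - SW32 - SW20 - SW23 - SW31: 8+1+2+2 = 13
SW15 - SW20 - SW23 - SW4 - SW31: 6+2+1+2 = 11
Cheapest is SW15 - SW20 - SW10 - SW31 at 10 ms.

10 ms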